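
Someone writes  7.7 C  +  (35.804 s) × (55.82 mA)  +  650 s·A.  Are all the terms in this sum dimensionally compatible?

Yes

Work out the base dimensions of each:
  7.7 C:  C = s·A
  (35.804 s) × (55.82 mA):  [s] · [A] = s·A
  650 s·A:  A·s = s·A
Every term reduces to s·A.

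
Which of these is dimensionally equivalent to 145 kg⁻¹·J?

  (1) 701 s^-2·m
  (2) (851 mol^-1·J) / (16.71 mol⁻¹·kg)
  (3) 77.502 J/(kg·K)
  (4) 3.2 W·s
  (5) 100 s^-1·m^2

(2)

Reference: J·kg⁻¹ = N·m·kg⁻¹ = m²·s⁻².
Each option:
  (1) m·s⁻²
  (2) [kg·m²·s⁻²·mol⁻¹] / [kg·mol⁻¹] = m²·s⁻²  ← same
  (3) J·kg⁻¹·K⁻¹ = N·m·kg⁻¹·K⁻¹ = m²·s⁻²·K⁻¹
  (4) W·s = J·s⁻¹·s = kg·m²·s⁻²
  (5) m²·s⁻¹
Only (2) matches m²·s⁻².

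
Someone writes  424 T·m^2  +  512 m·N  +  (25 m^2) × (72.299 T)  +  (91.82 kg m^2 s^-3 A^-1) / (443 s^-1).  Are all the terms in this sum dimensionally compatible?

No

Expand each in SI base units:
  424 T·m^2:  T·m² = Wb·m⁻²·m² = kg·m²·s⁻²·A⁻¹
  512 m·N:  N·m = kg·m·s⁻²·m = kg·m²·s⁻²
  (25 m^2) × (72.299 T):  [m²] · [kg·s⁻²·A⁻¹] = kg·m²·s⁻²·A⁻¹
  (91.82 kg m^2 s^-3 A^-1) / (443 s^-1):  [kg·m²·s⁻³·A⁻¹] / [s⁻¹] = kg·m²·s⁻²·A⁻¹
The terms do not share a single dimension (kg·m²·s⁻² vs kg·m²·s⁻²·A⁻¹).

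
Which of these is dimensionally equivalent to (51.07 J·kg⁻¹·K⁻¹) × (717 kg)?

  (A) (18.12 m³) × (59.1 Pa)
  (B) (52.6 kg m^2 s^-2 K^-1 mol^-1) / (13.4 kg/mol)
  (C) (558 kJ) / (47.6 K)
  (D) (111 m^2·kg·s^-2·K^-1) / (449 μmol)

Reference: [m²·s⁻²·K⁻¹] · [kg] = kg·m²·s⁻²·K⁻¹.
Each option:
  (A) [m³] · [kg·m⁻¹·s⁻²] = kg·m²·s⁻²
  (B) [kg·m²·s⁻²·K⁻¹·mol⁻¹] / [kg·mol⁻¹] = m²·s⁻²·K⁻¹
  (C) [kg·m²·s⁻²] / [K] = kg·m²·s⁻²·K⁻¹  ← same
  (D) [kg·m²·s⁻²·K⁻¹] / [mol] = kg·m²·s⁻²·K⁻¹·mol⁻¹
Only (C) matches kg·m²·s⁻²·K⁻¹.

(C)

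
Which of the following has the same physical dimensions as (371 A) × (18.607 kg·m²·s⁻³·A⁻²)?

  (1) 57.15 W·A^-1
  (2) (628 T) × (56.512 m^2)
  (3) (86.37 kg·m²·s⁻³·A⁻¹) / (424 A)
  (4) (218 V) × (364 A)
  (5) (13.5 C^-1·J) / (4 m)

(1)

Reference: [A] · [kg·m²·s⁻³·A⁻²] = kg·m²·s⁻³·A⁻¹.
Each option:
  (1) W·A⁻¹ = J·s⁻¹·A⁻¹ = kg·m²·s⁻³·A⁻¹  ← same
  (2) [kg·s⁻²·A⁻¹] · [m²] = kg·m²·s⁻²·A⁻¹
  (3) [kg·m²·s⁻³·A⁻¹] / [A] = kg·m²·s⁻³·A⁻²
  (4) [kg·m²·s⁻³·A⁻¹] · [A] = kg·m²·s⁻³
  (5) [kg·m²·s⁻³·A⁻¹] / [m] = kg·m·s⁻³·A⁻¹
Only (1) matches kg·m²·s⁻³·A⁻¹.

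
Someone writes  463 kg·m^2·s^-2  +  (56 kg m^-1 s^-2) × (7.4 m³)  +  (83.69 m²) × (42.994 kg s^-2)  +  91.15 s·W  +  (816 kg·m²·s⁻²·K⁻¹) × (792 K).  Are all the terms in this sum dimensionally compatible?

Yes

In SI base units:
  463 kg·m^2·s^-2:  kg·m²·s⁻²
  (56 kg m^-1 s^-2) × (7.4 m³):  [kg·m⁻¹·s⁻²] · [m³] = kg·m²·s⁻²
  (83.69 m²) × (42.994 kg s^-2):  [m²] · [kg·s⁻²] = kg·m²·s⁻²
  91.15 s·W:  W·s = J·s⁻¹·s = kg·m²·s⁻²
  (816 kg·m²·s⁻²·K⁻¹) × (792 K):  [kg·m²·s⁻²·K⁻¹] · [K] = kg·m²·s⁻²
Every term reduces to kg·m²·s⁻².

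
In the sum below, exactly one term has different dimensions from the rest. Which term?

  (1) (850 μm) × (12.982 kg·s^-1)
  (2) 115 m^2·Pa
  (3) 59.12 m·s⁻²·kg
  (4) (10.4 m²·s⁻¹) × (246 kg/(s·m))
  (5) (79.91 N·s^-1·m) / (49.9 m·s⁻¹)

(1)

Dimensions:
  (1) [m] · [kg·s⁻¹] = kg·m·s⁻¹
  (2) Pa·m² = N·m⁻²·m² = kg·m·s⁻²
  (3) kg·m·s⁻²
  (4) [m²·s⁻¹] · [kg·m⁻¹·s⁻¹] = kg·m·s⁻²
  (5) [kg·m²·s⁻³] / [m·s⁻¹] = kg·m·s⁻²
All reduce to kg·m·s⁻² except (1), which is kg·m·s⁻¹.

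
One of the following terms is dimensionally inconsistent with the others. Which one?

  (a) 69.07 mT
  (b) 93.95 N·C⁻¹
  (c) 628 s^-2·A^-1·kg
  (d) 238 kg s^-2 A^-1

Expand each in SI base units:
  (a) T = Wb·m⁻² = kg·s⁻²·A⁻¹
  (b) N·C⁻¹ = kg·m·s⁻²·(s·A)⁻¹ = kg·m·s⁻³·A⁻¹
  (c) kg·s⁻²·A⁻¹
  (d) kg·s⁻²·A⁻¹
All reduce to kg·s⁻²·A⁻¹ except (b), which is kg·m·s⁻³·A⁻¹.

(b)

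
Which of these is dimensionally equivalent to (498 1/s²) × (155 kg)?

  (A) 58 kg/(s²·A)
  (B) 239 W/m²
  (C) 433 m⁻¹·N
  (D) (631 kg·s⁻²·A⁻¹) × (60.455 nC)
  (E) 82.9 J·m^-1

Reference: [s⁻²] · [kg] = kg·s⁻².
Each option:
  (A) kg·s⁻²·A⁻¹
  (B) W·m⁻² = J·s⁻¹·m⁻² = kg·s⁻³
  (C) N·m⁻¹ = kg·m·s⁻²·m⁻¹ = kg·s⁻²  ← same
  (D) [kg·s⁻²·A⁻¹] · [s·A] = kg·s⁻¹
  (E) J·m⁻¹ = N·m·m⁻¹ = kg·m·s⁻²
Only (C) matches kg·s⁻².

(C)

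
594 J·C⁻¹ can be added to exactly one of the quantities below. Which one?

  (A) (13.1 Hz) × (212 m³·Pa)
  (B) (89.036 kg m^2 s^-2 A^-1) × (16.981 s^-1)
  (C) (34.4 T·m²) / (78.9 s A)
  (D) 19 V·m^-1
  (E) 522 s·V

Reference: J·C⁻¹ = N·m·(s·A)⁻¹ = kg·m²·s⁻³·A⁻¹.
Each option:
  (A) [s⁻¹] · [kg·m²·s⁻²] = kg·m²·s⁻³
  (B) [kg·m²·s⁻²·A⁻¹] · [s⁻¹] = kg·m²·s⁻³·A⁻¹  ← same
  (C) [kg·m²·s⁻²·A⁻¹] / [s·A] = kg·m²·s⁻³·A⁻²
  (D) V·m⁻¹ = J·C⁻¹·m⁻¹ = kg·m·s⁻³·A⁻¹
  (E) V·s = J·C⁻¹·s = kg·m²·s⁻²·A⁻¹
Only (B) matches kg·m²·s⁻³·A⁻¹.

(B)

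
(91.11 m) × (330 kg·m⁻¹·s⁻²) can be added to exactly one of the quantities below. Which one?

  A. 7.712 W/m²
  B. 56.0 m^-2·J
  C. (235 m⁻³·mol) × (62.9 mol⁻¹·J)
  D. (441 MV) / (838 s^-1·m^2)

B.

Reference: [m] · [kg·m⁻¹·s⁻²] = kg·s⁻².
Each option:
  A. W·m⁻² = J·s⁻¹·m⁻² = kg·s⁻³
  B. J·m⁻² = N·m·m⁻² = kg·s⁻²  ← same
  C. [m⁻³·mol] · [kg·m²·s⁻²·mol⁻¹] = kg·m⁻¹·s⁻²
  D. [kg·m²·s⁻³·A⁻¹] / [m²·s⁻¹] = kg·s⁻²·A⁻¹
Only B. matches kg·s⁻².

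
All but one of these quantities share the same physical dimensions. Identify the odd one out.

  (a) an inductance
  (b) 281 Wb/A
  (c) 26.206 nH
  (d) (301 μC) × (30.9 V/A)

Dimensions:
  (a) [inductance] = kg·m²·s⁻²·A⁻²
  (b) Wb·A⁻¹ = V·s·A⁻¹ = kg·m²·s⁻²·A⁻²
  (c) H = V·s·A⁻¹ = kg·m²·s⁻²·A⁻²
  (d) [s·A] · [kg·m²·s⁻³·A⁻²] = kg·m²·s⁻²·A⁻¹
All reduce to kg·m²·s⁻²·A⁻² except (d), which is kg·m²·s⁻²·A⁻¹.

(d)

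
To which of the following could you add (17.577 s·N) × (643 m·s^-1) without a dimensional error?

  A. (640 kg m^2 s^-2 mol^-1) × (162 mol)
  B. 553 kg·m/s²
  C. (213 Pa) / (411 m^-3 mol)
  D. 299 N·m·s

Reference: [kg·m·s⁻¹] · [m·s⁻¹] = kg·m²·s⁻².
Each option:
  A. [kg·m²·s⁻²·mol⁻¹] · [mol] = kg·m²·s⁻²  ← same
  B. kg·m·s⁻²
  C. [kg·m⁻¹·s⁻²] / [m⁻³·mol] = kg·m²·s⁻²·mol⁻¹
  D. N·m·s = kg·m·s⁻²·m·s = kg·m²·s⁻¹
Only A. matches kg·m²·s⁻².

A.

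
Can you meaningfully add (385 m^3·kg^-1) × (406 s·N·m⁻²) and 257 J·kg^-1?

Reduce each to base SI dimensions:
  (385 m^3·kg^-1) × (406 s·N·m⁻²):  [kg⁻¹·m³] · [kg·m⁻¹·s⁻¹] = m²·s⁻¹
  257 J·kg^-1:  J·kg⁻¹ = N·m·kg⁻¹ = m²·s⁻²
m²·s⁻¹ ≠ m²·s⁻², so they cannot be added.

No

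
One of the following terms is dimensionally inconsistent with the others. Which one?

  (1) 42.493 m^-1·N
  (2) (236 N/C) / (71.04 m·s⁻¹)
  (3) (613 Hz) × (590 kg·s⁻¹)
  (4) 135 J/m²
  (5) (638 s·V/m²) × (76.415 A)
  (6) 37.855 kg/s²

Work out the base dimensions of each:
  (1) N·m⁻¹ = kg·m·s⁻²·m⁻¹ = kg·s⁻²
  (2) [kg·m·s⁻³·A⁻¹] / [m·s⁻¹] = kg·s⁻²·A⁻¹
  (3) [s⁻¹] · [kg·s⁻¹] = kg·s⁻²
  (4) J·m⁻² = N·m·m⁻² = kg·s⁻²
  (5) [kg·s⁻²·A⁻¹] · [A] = kg·s⁻²
  (6) kg·s⁻²
All reduce to kg·s⁻² except (2), which is kg·s⁻²·A⁻¹.

(2)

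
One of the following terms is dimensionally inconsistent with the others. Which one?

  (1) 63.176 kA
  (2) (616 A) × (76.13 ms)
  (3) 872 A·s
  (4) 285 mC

Dimensions:
  (1) A
  (2) [A] · [s] = s·A
  (3) A·s = s·A
  (4) C = s·A
All reduce to s·A except (1), which is A.

(1)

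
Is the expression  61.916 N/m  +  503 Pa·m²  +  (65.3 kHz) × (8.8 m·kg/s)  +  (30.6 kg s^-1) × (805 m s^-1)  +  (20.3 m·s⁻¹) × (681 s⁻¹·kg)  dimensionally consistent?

No

In SI base units:
  61.916 N/m:  N·m⁻¹ = kg·m·s⁻²·m⁻¹ = kg·s⁻²
  503 Pa·m²:  Pa·m² = N·m⁻²·m² = kg·m·s⁻²
  (65.3 kHz) × (8.8 m·kg/s):  [s⁻¹] · [kg·m·s⁻¹] = kg·m·s⁻²
  (30.6 kg s^-1) × (805 m s^-1):  [kg·s⁻¹] · [m·s⁻¹] = kg·m·s⁻²
  (20.3 m·s⁻¹) × (681 s⁻¹·kg):  [m·s⁻¹] · [kg·s⁻¹] = kg·m·s⁻²
The terms do not share a single dimension (kg·m·s⁻² vs kg·s⁻²).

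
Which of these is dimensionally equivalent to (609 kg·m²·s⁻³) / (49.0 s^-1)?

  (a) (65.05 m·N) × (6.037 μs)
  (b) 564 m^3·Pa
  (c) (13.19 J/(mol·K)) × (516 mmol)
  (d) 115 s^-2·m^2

(b)

Reference: [kg·m²·s⁻³] / [s⁻¹] = kg·m²·s⁻².
Each option:
  (a) [kg·m²·s⁻²] · [s] = kg·m²·s⁻¹
  (b) Pa·m³ = N·m⁻²·m³ = kg·m²·s⁻²  ← same
  (c) [kg·m²·s⁻²·K⁻¹·mol⁻¹] · [mol] = kg·m²·s⁻²·K⁻¹
  (d) m²·s⁻²
Only (b) matches kg·m²·s⁻².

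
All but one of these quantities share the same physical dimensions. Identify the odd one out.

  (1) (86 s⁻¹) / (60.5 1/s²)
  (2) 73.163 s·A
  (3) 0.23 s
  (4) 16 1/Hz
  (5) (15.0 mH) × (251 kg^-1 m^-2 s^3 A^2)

Expand each in SI base units:
  (1) [s⁻¹] / [s⁻²] = s
  (2) A·s = s·A
  (3) s
  (4) Hz⁻¹ = (s⁻¹)⁻¹ = s
  (5) [kg·m²·s⁻²·A⁻²] · [kg⁻¹·m⁻²·s³·A²] = s
All reduce to s except (2), which is s·A.

(2)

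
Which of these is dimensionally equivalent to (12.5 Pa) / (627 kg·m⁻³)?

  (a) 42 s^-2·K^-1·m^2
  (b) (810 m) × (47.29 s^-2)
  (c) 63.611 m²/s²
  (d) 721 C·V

Reference: [kg·m⁻¹·s⁻²] / [kg·m⁻³] = m²·s⁻².
Each option:
  (a) m²·s⁻²·K⁻¹
  (b) [m] · [s⁻²] = m·s⁻²
  (c) m²·s⁻²  ← same
  (d) C·V = s·A·J·C⁻¹ = kg·m²·s⁻²
Only (c) matches m²·s⁻².

(c)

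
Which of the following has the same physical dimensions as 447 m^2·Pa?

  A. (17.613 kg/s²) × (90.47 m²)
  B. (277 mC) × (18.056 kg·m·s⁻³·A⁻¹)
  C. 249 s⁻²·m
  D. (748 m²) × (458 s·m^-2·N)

Reference: Pa·m² = N·m⁻²·m² = kg·m·s⁻².
Each option:
  A. [kg·s⁻²] · [m²] = kg·m²·s⁻²
  B. [s·A] · [kg·m·s⁻³·A⁻¹] = kg·m·s⁻²  ← same
  C. m·s⁻²
  D. [m²] · [kg·m⁻¹·s⁻¹] = kg·m·s⁻¹
Only B. matches kg·m·s⁻².

B.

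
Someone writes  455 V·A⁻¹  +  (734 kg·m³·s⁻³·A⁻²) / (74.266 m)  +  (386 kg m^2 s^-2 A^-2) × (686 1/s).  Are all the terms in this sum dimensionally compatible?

Yes

Work out the base dimensions of each:
  455 V·A⁻¹:  V·A⁻¹ = J·C⁻¹·A⁻¹ = kg·m²·s⁻³·A⁻²
  (734 kg·m³·s⁻³·A⁻²) / (74.266 m):  [kg·m³·s⁻³·A⁻²] / [m] = kg·m²·s⁻³·A⁻²
  (386 kg m^2 s^-2 A^-2) × (686 1/s):  [kg·m²·s⁻²·A⁻²] · [s⁻¹] = kg·m²·s⁻³·A⁻²
Every term reduces to kg·m²·s⁻³·A⁻².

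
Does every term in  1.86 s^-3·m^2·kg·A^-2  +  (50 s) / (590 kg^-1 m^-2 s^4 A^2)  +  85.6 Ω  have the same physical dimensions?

Yes

In SI base units:
  1.86 s^-3·m^2·kg·A^-2:  kg·m²·s⁻³·A⁻²
  (50 s) / (590 kg^-1 m^-2 s^4 A^2):  [s] / [kg⁻¹·m⁻²·s⁴·A²] = kg·m²·s⁻³·A⁻²
  85.6 Ω:  Ω = V·A⁻¹ = kg·m²·s⁻³·A⁻²
Every term reduces to kg·m²·s⁻³·A⁻².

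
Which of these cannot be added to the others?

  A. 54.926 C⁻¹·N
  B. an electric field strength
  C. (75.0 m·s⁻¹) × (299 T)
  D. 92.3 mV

D.

Expand each in SI base units:
  A. N·C⁻¹ = kg·m·s⁻²·(s·A)⁻¹ = kg·m·s⁻³·A⁻¹
  B. [electric field strength] = kg·m·s⁻³·A⁻¹
  C. [m·s⁻¹] · [kg·s⁻²·A⁻¹] = kg·m·s⁻³·A⁻¹
  D. V = J·C⁻¹ = kg·m²·s⁻³·A⁻¹
All reduce to kg·m·s⁻³·A⁻¹ except D., which is kg·m²·s⁻³·A⁻¹.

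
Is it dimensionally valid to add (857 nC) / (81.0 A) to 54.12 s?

In SI base units:
  (857 nC) / (81.0 A):  [s·A] / [A] = s
  54.12 s:  s
Both are s, so they have the same dimensions and can be added.

Yes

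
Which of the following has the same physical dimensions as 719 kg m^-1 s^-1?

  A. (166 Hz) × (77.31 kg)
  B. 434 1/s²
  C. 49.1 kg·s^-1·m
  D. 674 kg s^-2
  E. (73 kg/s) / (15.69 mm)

E.

Reference: kg·m⁻¹·s⁻¹.
Each option:
  A. [s⁻¹] · [kg] = kg·s⁻¹
  B. s⁻²
  C. kg·m·s⁻¹
  D. kg·s⁻²
  E. [kg·s⁻¹] / [m] = kg·m⁻¹·s⁻¹  ← same
Only E. matches kg·m⁻¹·s⁻¹.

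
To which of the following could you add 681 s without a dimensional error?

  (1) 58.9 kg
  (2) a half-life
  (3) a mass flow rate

Reference: s.
Each option:
  (1) kg
  (2) [half-life] = s  ← same
  (3) [mass flow rate] = kg·s⁻¹
Only (2) matches s.

(2)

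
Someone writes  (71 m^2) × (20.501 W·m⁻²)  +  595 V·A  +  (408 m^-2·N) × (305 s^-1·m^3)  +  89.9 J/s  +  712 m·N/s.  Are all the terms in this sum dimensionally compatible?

Yes

Reduce each to base SI dimensions:
  (71 m^2) × (20.501 W·m⁻²):  [m²] · [kg·s⁻³] = kg·m²·s⁻³
  595 V·A:  V·A = J·C⁻¹·A = kg·m²·s⁻³
  (408 m^-2·N) × (305 s^-1·m^3):  [kg·m⁻¹·s⁻²] · [m³·s⁻¹] = kg·m²·s⁻³
  89.9 J/s:  J·s⁻¹ = N·m·s⁻¹ = kg·m²·s⁻³
  712 m·N/s:  N·m·s⁻¹ = kg·m·s⁻²·m·s⁻¹ = kg·m²·s⁻³
Every term reduces to kg·m²·s⁻³.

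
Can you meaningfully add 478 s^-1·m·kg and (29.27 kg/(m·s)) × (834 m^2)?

Yes

Work out the base dimensions of each:
  478 s^-1·m·kg:  kg·m·s⁻¹
  (29.27 kg/(m·s)) × (834 m^2):  [kg·m⁻¹·s⁻¹] · [m²] = kg·m·s⁻¹
Both are kg·m·s⁻¹, so they have the same dimensions and can be added.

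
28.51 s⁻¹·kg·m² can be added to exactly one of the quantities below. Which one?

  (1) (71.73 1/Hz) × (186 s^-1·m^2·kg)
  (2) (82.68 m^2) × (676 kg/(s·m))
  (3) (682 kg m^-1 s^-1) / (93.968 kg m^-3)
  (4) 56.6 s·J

(4)

Reference: kg·m²·s⁻¹.
Each option:
  (1) [s] · [kg·m²·s⁻¹] = kg·m²
  (2) [m²] · [kg·m⁻¹·s⁻¹] = kg·m·s⁻¹
  (3) [kg·m⁻¹·s⁻¹] / [kg·m⁻³] = m²·s⁻¹
  (4) J·s = N·m·s = kg·m²·s⁻¹  ← same
Only (4) matches kg·m²·s⁻¹.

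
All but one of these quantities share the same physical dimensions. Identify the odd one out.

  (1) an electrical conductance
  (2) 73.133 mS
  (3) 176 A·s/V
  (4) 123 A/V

(3)

Reduce each to base SI dimensions:
  (1) [electrical conductance] = kg⁻¹·m⁻²·s³·A²
  (2) S = Ω⁻¹ = kg⁻¹·m⁻²·s³·A²
  (3) A·s·V⁻¹ = A·s·(J·C⁻¹)⁻¹ = kg⁻¹·m⁻²·s⁴·A²
  (4) A·V⁻¹ = A·(J·C⁻¹)⁻¹ = kg⁻¹·m⁻²·s³·A²
All reduce to kg⁻¹·m⁻²·s³·A² except (3), which is kg⁻¹·m⁻²·s⁴·A².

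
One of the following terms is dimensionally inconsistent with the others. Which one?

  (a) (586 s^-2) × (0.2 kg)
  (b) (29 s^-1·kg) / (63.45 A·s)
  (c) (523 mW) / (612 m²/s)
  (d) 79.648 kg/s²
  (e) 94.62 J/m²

(b)

Expand each in SI base units:
  (a) [s⁻²] · [kg] = kg·s⁻²
  (b) [kg·s⁻¹] / [s·A] = kg·s⁻²·A⁻¹
  (c) [kg·m²·s⁻³] / [m²·s⁻¹] = kg·s⁻²
  (d) kg·s⁻²
  (e) J·m⁻² = N·m·m⁻² = kg·s⁻²
All reduce to kg·s⁻² except (b), which is kg·s⁻²·A⁻¹.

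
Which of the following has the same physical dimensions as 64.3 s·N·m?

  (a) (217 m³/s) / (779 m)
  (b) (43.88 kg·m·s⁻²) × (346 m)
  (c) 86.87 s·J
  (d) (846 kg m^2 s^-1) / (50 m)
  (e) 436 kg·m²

Reference: N·m·s = kg·m·s⁻²·m·s = kg·m²·s⁻¹.
Each option:
  (a) [m³·s⁻¹] / [m] = m²·s⁻¹
  (b) [kg·m·s⁻²] · [m] = kg·m²·s⁻²
  (c) J·s = N·m·s = kg·m²·s⁻¹  ← same
  (d) [kg·m²·s⁻¹] / [m] = kg·m·s⁻¹
  (e) kg·m²
Only (c) matches kg·m²·s⁻¹.

(c)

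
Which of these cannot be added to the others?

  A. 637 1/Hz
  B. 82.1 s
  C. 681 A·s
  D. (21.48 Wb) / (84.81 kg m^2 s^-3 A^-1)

C.

Dimensions:
  A. Hz⁻¹ = (s⁻¹)⁻¹ = s
  B. s
  C. A·s = s·A
  D. [kg·m²·s⁻²·A⁻¹] / [kg·m²·s⁻³·A⁻¹] = s
All reduce to s except C., which is s·A.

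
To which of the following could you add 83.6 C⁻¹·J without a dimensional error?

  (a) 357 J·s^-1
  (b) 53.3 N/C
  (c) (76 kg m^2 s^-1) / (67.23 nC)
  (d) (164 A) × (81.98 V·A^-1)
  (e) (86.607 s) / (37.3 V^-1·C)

Reference: J·C⁻¹ = N·m·(s·A)⁻¹ = kg·m²·s⁻³·A⁻¹.
Each option:
  (a) J·s⁻¹ = N·m·s⁻¹ = kg·m²·s⁻³
  (b) N·C⁻¹ = kg·m·s⁻²·(s·A)⁻¹ = kg·m·s⁻³·A⁻¹
  (c) [kg·m²·s⁻¹] / [s·A] = kg·m²·s⁻²·A⁻¹
  (d) [A] · [kg·m²·s⁻³·A⁻²] = kg·m²·s⁻³·A⁻¹  ← same
  (e) [s] / [kg⁻¹·m⁻²·s⁴·A²] = kg·m²·s⁻³·A⁻²
Only (d) matches kg·m²·s⁻³·A⁻¹.

(d)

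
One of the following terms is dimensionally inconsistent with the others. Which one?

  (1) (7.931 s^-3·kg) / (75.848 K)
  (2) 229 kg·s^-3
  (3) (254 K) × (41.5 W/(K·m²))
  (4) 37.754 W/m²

(1)

Dimensions:
  (1) [kg·s⁻³] / [K] = kg·s⁻³·K⁻¹
  (2) kg·s⁻³
  (3) [K] · [kg·s⁻³·K⁻¹] = kg·s⁻³
  (4) W·m⁻² = J·s⁻¹·m⁻² = kg·s⁻³
All reduce to kg·s⁻³ except (1), which is kg·s⁻³·K⁻¹.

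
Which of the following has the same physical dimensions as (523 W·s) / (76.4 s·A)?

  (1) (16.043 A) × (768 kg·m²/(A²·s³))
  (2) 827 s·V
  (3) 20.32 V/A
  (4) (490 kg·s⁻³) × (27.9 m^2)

(1)

Reference: [kg·m²·s⁻²] / [s·A] = kg·m²·s⁻³·A⁻¹.
Each option:
  (1) [A] · [kg·m²·s⁻³·A⁻²] = kg·m²·s⁻³·A⁻¹  ← same
  (2) V·s = J·C⁻¹·s = kg·m²·s⁻²·A⁻¹
  (3) V·A⁻¹ = J·C⁻¹·A⁻¹ = kg·m²·s⁻³·A⁻²
  (4) [kg·s⁻³] · [m²] = kg·m²·s⁻³
Only (1) matches kg·m²·s⁻³·A⁻¹.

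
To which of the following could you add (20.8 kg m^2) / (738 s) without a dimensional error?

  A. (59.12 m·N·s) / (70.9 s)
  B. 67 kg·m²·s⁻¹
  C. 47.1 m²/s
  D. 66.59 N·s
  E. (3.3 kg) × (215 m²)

B.

Reference: [kg·m²] / [s] = kg·m²·s⁻¹.
Each option:
  A. [kg·m²·s⁻¹] / [s] = kg·m²·s⁻²
  B. kg·m²·s⁻¹  ← same
  C. m²·s⁻¹
  D. N·s = kg·m·s⁻²·s = kg·m·s⁻¹
  E. [kg] · [m²] = kg·m²
Only B. matches kg·m²·s⁻¹.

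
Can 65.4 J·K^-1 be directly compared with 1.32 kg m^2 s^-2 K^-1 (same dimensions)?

Work out the base dimensions of each:
  65.4 J·K^-1:  J·K⁻¹ = N·m·K⁻¹ = kg·m²·s⁻²·K⁻¹
  1.32 kg m^2 s^-2 K^-1:  kg·m²·s⁻²·K⁻¹
Both are kg·m²·s⁻²·K⁻¹, so they have the same dimensions and can be added.

Yes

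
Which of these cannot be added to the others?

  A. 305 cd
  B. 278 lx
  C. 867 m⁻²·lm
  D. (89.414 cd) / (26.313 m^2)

Reduce each to base SI dimensions:
  A. cd
  B. lx = lm·m⁻² = m⁻²·cd
  C. lm·m⁻² = cd·m⁻² = m⁻²·cd
  D. [cd] / [m²] = m⁻²·cd
All reduce to m⁻²·cd except A., which is cd.

A.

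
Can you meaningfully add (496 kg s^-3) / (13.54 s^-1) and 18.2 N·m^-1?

Yes

Work out the base dimensions of each:
  (496 kg s^-3) / (13.54 s^-1):  [kg·s⁻³] / [s⁻¹] = kg·s⁻²
  18.2 N·m^-1:  N·m⁻¹ = kg·m·s⁻²·m⁻¹ = kg·s⁻²
Both are kg·s⁻², so they have the same dimensions and can be added.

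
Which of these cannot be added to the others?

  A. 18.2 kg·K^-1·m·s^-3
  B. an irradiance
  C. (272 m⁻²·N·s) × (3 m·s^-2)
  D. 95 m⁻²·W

In SI base units:
  A. kg·m·s⁻³·K⁻¹
  B. [irradiance] = kg·s⁻³
  C. [kg·m⁻¹·s⁻¹] · [m·s⁻²] = kg·s⁻³
  D. W·m⁻² = J·s⁻¹·m⁻² = kg·s⁻³
All reduce to kg·s⁻³ except A., which is kg·m·s⁻³·K⁻¹.

A.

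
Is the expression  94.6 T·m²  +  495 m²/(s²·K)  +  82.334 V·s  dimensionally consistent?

Expand each in SI base units:
  94.6 T·m²:  T·m² = Wb·m⁻²·m² = kg·m²·s⁻²·A⁻¹
  495 m²/(s²·K):  m²·s⁻²·K⁻¹
  82.334 V·s:  V·s = J·C⁻¹·s = kg·m²·s⁻²·A⁻¹
The terms do not share a single dimension (kg·m²·s⁻²·A⁻¹ vs m²·s⁻²·K⁻¹).

No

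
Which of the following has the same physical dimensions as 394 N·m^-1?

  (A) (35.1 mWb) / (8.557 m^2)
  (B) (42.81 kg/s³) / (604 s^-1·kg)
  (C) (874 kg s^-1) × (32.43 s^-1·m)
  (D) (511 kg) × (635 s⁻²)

Reference: N·m⁻¹ = kg·m·s⁻²·m⁻¹ = kg·s⁻².
Each option:
  (A) [kg·m²·s⁻²·A⁻¹] / [m²] = kg·s⁻²·A⁻¹
  (B) [kg·s⁻³] / [kg·s⁻¹] = s⁻²
  (C) [kg·s⁻¹] · [m·s⁻¹] = kg·m·s⁻²
  (D) [kg] · [s⁻²] = kg·s⁻²  ← same
Only (D) matches kg·s⁻².

(D)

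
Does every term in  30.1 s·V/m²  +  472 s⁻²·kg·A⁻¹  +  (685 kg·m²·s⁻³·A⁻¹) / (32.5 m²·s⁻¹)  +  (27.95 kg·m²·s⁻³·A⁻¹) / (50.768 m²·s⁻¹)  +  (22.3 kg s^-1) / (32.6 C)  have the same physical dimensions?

Yes

Work out the base dimensions of each:
  30.1 s·V/m²:  V·s·m⁻² = J·C⁻¹·s·m⁻² = kg·s⁻²·A⁻¹
  472 s⁻²·kg·A⁻¹:  kg·s⁻²·A⁻¹
  (685 kg·m²·s⁻³·A⁻¹) / (32.5 m²·s⁻¹):  [kg·m²·s⁻³·A⁻¹] / [m²·s⁻¹] = kg·s⁻²·A⁻¹
  (27.95 kg·m²·s⁻³·A⁻¹) / (50.768 m²·s⁻¹):  [kg·m²·s⁻³·A⁻¹] / [m²·s⁻¹] = kg·s⁻²·A⁻¹
  (22.3 kg s^-1) / (32.6 C):  [kg·s⁻¹] / [s·A] = kg·s⁻²·A⁻¹
Every term reduces to kg·s⁻²·A⁻¹.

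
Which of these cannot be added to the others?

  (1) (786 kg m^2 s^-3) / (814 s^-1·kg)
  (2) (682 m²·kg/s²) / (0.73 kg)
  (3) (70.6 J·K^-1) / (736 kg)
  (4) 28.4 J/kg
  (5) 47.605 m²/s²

Dimensions:
  (1) [kg·m²·s⁻³] / [kg·s⁻¹] = m²·s⁻²
  (2) [kg·m²·s⁻²] / [kg] = m²·s⁻²
  (3) [kg·m²·s⁻²·K⁻¹] / [kg] = m²·s⁻²·K⁻¹
  (4) J·kg⁻¹ = N·m·kg⁻¹ = m²·s⁻²
  (5) m²·s⁻²
All reduce to m²·s⁻² except (3), which is m²·s⁻²·K⁻¹.

(3)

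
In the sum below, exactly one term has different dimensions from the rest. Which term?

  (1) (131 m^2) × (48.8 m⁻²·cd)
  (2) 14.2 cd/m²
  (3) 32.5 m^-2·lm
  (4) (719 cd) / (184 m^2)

(1)

Reduce each to base SI dimensions:
  (1) [m²] · [m⁻²·cd] = cd
  (2) cd·m⁻² = m⁻²·cd
  (3) lm·m⁻² = cd·m⁻² = m⁻²·cd
  (4) [cd] / [m²] = m⁻²·cd
All reduce to m⁻²·cd except (1), which is cd.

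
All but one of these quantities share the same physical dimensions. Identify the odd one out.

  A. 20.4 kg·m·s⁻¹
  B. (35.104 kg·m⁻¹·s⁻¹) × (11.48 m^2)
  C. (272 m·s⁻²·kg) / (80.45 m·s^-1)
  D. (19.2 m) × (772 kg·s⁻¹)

Work out the base dimensions of each:
  A. kg·m·s⁻¹
  B. [kg·m⁻¹·s⁻¹] · [m²] = kg·m·s⁻¹
  C. [kg·m·s⁻²] / [m·s⁻¹] = kg·s⁻¹
  D. [m] · [kg·s⁻¹] = kg·m·s⁻¹
All reduce to kg·m·s⁻¹ except C., which is kg·s⁻¹.

C.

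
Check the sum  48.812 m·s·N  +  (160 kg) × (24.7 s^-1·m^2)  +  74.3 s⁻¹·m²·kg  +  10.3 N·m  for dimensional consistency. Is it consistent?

Dimensions:
  48.812 m·s·N:  N·m·s = kg·m·s⁻²·m·s = kg·m²·s⁻¹
  (160 kg) × (24.7 s^-1·m^2):  [kg] · [m²·s⁻¹] = kg·m²·s⁻¹
  74.3 s⁻¹·m²·kg:  kg·m²·s⁻¹
  10.3 N·m:  N·m = kg·m·s⁻²·m = kg·m²·s⁻²
The terms do not share a single dimension (kg·m²·s⁻² vs kg·m²·s⁻¹).

No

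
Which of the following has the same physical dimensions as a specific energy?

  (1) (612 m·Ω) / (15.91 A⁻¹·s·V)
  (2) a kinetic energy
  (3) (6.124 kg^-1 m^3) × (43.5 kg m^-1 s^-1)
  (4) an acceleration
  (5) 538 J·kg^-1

(5)

Reference: [specific energy] = m²·s⁻².
Each option:
  (1) [kg·m³·s⁻³·A⁻²] / [kg·m²·s⁻²·A⁻²] = m·s⁻¹
  (2) [kinetic energy] = kg·m²·s⁻²
  (3) [kg⁻¹·m³] · [kg·m⁻¹·s⁻¹] = m²·s⁻¹
  (4) [acceleration] = m·s⁻²
  (5) J·kg⁻¹ = N·m·kg⁻¹ = m²·s⁻²  ← same
Only (5) matches m²·s⁻².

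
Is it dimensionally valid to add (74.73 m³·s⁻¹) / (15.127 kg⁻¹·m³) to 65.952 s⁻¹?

Reduce each to base SI dimensions:
  (74.73 m³·s⁻¹) / (15.127 kg⁻¹·m³):  [m³·s⁻¹] / [kg⁻¹·m³] = kg·s⁻¹
  65.952 s⁻¹:  s⁻¹
kg·s⁻¹ ≠ s⁻¹, so they cannot be added.

No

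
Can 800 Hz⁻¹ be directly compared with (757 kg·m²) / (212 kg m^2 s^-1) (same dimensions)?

Yes

Dimensions:
  800 Hz⁻¹:  Hz⁻¹ = (s⁻¹)⁻¹ = s
  (757 kg·m²) / (212 kg m^2 s^-1):  [kg·m²] / [kg·m²·s⁻¹] = s
Both are s, so they have the same dimensions and can be added.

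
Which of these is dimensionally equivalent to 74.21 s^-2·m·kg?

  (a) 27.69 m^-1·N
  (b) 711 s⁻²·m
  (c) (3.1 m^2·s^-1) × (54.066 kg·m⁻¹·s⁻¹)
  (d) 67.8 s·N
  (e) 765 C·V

(c)

Reference: kg·m·s⁻².
Each option:
  (a) N·m⁻¹ = kg·m·s⁻²·m⁻¹ = kg·s⁻²
  (b) m·s⁻²
  (c) [m²·s⁻¹] · [kg·m⁻¹·s⁻¹] = kg·m·s⁻²  ← same
  (d) N·s = kg·m·s⁻²·s = kg·m·s⁻¹
  (e) C·V = s·A·J·C⁻¹ = kg·m²·s⁻²
Only (c) matches kg·m·s⁻².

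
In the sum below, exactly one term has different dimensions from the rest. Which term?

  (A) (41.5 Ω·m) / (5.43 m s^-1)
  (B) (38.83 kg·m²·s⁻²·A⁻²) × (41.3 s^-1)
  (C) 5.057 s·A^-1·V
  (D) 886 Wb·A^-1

In SI base units:
  (A) [kg·m³·s⁻³·A⁻²] / [m·s⁻¹] = kg·m²·s⁻²·A⁻²
  (B) [kg·m²·s⁻²·A⁻²] · [s⁻¹] = kg·m²·s⁻³·A⁻²
  (C) V·s·A⁻¹ = J·C⁻¹·s·A⁻¹ = kg·m²·s⁻²·A⁻²
  (D) Wb·A⁻¹ = V·s·A⁻¹ = kg·m²·s⁻²·A⁻²
All reduce to kg·m²·s⁻²·A⁻² except (B), which is kg·m²·s⁻³·A⁻².

(B)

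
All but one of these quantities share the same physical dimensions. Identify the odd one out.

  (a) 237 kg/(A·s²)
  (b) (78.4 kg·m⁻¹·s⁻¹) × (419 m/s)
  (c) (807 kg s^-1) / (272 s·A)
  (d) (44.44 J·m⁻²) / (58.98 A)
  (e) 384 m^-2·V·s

Dimensions:
  (a) kg·s⁻²·A⁻¹
  (b) [kg·m⁻¹·s⁻¹] · [m·s⁻¹] = kg·s⁻²
  (c) [kg·s⁻¹] / [s·A] = kg·s⁻²·A⁻¹
  (d) [kg·s⁻²] / [A] = kg·s⁻²·A⁻¹
  (e) V·s·m⁻² = J·C⁻¹·s·m⁻² = kg·s⁻²·A⁻¹
All reduce to kg·s⁻²·A⁻¹ except (b), which is kg·s⁻².

(b)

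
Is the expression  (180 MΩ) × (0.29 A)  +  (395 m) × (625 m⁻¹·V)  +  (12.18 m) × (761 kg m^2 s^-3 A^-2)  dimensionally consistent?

No

Dimensions:
  (180 MΩ) × (0.29 A):  [kg·m²·s⁻³·A⁻²] · [A] = kg·m²·s⁻³·A⁻¹
  (395 m) × (625 m⁻¹·V):  [m] · [kg·m·s⁻³·A⁻¹] = kg·m²·s⁻³·A⁻¹
  (12.18 m) × (761 kg m^2 s^-3 A^-2):  [m] · [kg·m²·s⁻³·A⁻²] = kg·m³·s⁻³·A⁻²
The terms do not share a single dimension (kg·m²·s⁻³·A⁻¹ vs kg·m³·s⁻³·A⁻²).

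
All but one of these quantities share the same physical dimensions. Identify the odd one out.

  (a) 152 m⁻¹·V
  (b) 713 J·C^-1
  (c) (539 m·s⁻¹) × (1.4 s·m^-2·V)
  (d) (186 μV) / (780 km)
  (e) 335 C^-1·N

In SI base units:
  (a) V·m⁻¹ = J·C⁻¹·m⁻¹ = kg·m·s⁻³·A⁻¹
  (b) J·C⁻¹ = N·m·(s·A)⁻¹ = kg·m²·s⁻³·A⁻¹
  (c) [m·s⁻¹] · [kg·s⁻²·A⁻¹] = kg·m·s⁻³·A⁻¹
  (d) [kg·m²·s⁻³·A⁻¹] / [m] = kg·m·s⁻³·A⁻¹
  (e) N·C⁻¹ = kg·m·s⁻²·(s·A)⁻¹ = kg·m·s⁻³·A⁻¹
All reduce to kg·m·s⁻³·A⁻¹ except (b), which is kg·m²·s⁻³·A⁻¹.

(b)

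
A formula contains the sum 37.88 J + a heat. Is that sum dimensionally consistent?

Yes

In SI base units:
  37.88 J:  J = N·m = kg·m²·s⁻²
  a heat:  [heat] = kg·m²·s⁻²
Both are kg·m²·s⁻², so they have the same dimensions and can be added.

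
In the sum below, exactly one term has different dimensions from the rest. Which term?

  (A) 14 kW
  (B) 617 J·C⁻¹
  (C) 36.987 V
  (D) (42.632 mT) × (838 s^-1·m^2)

Dimensions:
  (A) W = J·s⁻¹ = kg·m²·s⁻³
  (B) J·C⁻¹ = N·m·(s·A)⁻¹ = kg·m²·s⁻³·A⁻¹
  (C) V = J·C⁻¹ = kg·m²·s⁻³·A⁻¹
  (D) [kg·s⁻²·A⁻¹] · [m²·s⁻¹] = kg·m²·s⁻³·A⁻¹
All reduce to kg·m²·s⁻³·A⁻¹ except (A), which is kg·m²·s⁻³.

(A)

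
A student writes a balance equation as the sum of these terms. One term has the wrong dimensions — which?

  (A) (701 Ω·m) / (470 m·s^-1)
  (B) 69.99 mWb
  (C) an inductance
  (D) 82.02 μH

(B)

Dimensions:
  (A) [kg·m³·s⁻³·A⁻²] / [m·s⁻¹] = kg·m²·s⁻²·A⁻²
  (B) Wb = V·s = kg·m²·s⁻²·A⁻¹
  (C) [inductance] = kg·m²·s⁻²·A⁻²
  (D) H = V·s·A⁻¹ = kg·m²·s⁻²·A⁻²
All reduce to kg·m²·s⁻²·A⁻² except (B), which is kg·m²·s⁻²·A⁻¹.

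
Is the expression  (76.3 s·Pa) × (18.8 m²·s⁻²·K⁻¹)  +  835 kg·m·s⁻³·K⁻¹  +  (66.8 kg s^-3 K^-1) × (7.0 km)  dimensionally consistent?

Dimensions:
  (76.3 s·Pa) × (18.8 m²·s⁻²·K⁻¹):  [kg·m⁻¹·s⁻¹] · [m²·s⁻²·K⁻¹] = kg·m·s⁻³·K⁻¹
  835 kg·m·s⁻³·K⁻¹:  kg·m·s⁻³·K⁻¹
  (66.8 kg s^-3 K^-1) × (7.0 km):  [kg·s⁻³·K⁻¹] · [m] = kg·m·s⁻³·K⁻¹
Every term reduces to kg·m·s⁻³·K⁻¹.

Yes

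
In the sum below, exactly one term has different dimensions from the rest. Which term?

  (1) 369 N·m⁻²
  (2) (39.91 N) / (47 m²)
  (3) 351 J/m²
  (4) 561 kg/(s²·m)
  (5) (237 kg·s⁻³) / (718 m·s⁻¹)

(3)

Dimensions:
  (1) N·m⁻² = kg·m·s⁻²·m⁻² = kg·m⁻¹·s⁻²
  (2) [kg·m·s⁻²] / [m²] = kg·m⁻¹·s⁻²
  (3) J·m⁻² = N·m·m⁻² = kg·s⁻²
  (4) kg·m⁻¹·s⁻²
  (5) [kg·s⁻³] / [m·s⁻¹] = kg·m⁻¹·s⁻²
All reduce to kg·m⁻¹·s⁻² except (3), which is kg·s⁻².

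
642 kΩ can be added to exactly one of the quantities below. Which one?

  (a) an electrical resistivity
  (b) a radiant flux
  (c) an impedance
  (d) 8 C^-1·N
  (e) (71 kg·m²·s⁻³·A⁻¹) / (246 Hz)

(c)

Reference: Ω = V·A⁻¹ = kg·m²·s⁻³·A⁻².
Each option:
  (a) [electrical resistivity] = kg·m³·s⁻³·A⁻²
  (b) [radiant flux] = kg·m²·s⁻³
  (c) [impedance] = kg·m²·s⁻³·A⁻²  ← same
  (d) N·C⁻¹ = kg·m·s⁻²·(s·A)⁻¹ = kg·m·s⁻³·A⁻¹
  (e) [kg·m²·s⁻³·A⁻¹] / [s⁻¹] = kg·m²·s⁻²·A⁻¹
Only (c) matches kg·m²·s⁻³·A⁻².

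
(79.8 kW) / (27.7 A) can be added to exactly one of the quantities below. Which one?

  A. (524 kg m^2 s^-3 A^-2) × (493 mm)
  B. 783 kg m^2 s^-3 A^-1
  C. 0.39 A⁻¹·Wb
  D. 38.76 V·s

B.

Reference: [kg·m²·s⁻³] / [A] = kg·m²·s⁻³·A⁻¹.
Each option:
  A. [kg·m²·s⁻³·A⁻²] · [m] = kg·m³·s⁻³·A⁻²
  B. kg·m²·s⁻³·A⁻¹  ← same
  C. Wb·A⁻¹ = V·s·A⁻¹ = kg·m²·s⁻²·A⁻²
  D. V·s = J·C⁻¹·s = kg·m²·s⁻²·A⁻¹
Only B. matches kg·m²·s⁻³·A⁻¹.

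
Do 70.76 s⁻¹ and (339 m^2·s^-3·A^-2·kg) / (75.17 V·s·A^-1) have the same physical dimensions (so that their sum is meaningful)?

Work out the base dimensions of each:
  70.76 s⁻¹:  s⁻¹
  (339 m^2·s^-3·A^-2·kg) / (75.17 V·s·A^-1):  [kg·m²·s⁻³·A⁻²] / [kg·m²·s⁻²·A⁻²] = s⁻¹
Both are s⁻¹, so they have the same dimensions and can be added.

Yes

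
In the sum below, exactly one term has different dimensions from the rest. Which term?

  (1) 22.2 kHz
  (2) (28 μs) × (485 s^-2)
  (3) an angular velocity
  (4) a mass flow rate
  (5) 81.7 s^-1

(4)

In SI base units:
  (1) Hz = s⁻¹
  (2) [s] · [s⁻²] = s⁻¹
  (3) [angular velocity] = s⁻¹
  (4) [mass flow rate] = kg·s⁻¹
  (5) s⁻¹
All reduce to s⁻¹ except (4), which is kg·s⁻¹.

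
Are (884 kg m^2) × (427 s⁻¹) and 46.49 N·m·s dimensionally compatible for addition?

Yes

Expand each in SI base units:
  (884 kg m^2) × (427 s⁻¹):  [kg·m²] · [s⁻¹] = kg·m²·s⁻¹
  46.49 N·m·s:  N·m·s = kg·m·s⁻²·m·s = kg·m²·s⁻¹
Both are kg·m²·s⁻¹, so they have the same dimensions and can be added.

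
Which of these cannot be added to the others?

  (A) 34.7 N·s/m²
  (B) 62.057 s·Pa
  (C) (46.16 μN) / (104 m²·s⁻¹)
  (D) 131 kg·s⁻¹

(D)

Expand each in SI base units:
  (A) N·s·m⁻² = kg·m·s⁻²·s·m⁻² = kg·m⁻¹·s⁻¹
  (B) Pa·s = N·m⁻²·s = kg·m⁻¹·s⁻¹
  (C) [kg·m·s⁻²] / [m²·s⁻¹] = kg·m⁻¹·s⁻¹
  (D) kg·s⁻¹
All reduce to kg·m⁻¹·s⁻¹ except (D), which is kg·s⁻¹.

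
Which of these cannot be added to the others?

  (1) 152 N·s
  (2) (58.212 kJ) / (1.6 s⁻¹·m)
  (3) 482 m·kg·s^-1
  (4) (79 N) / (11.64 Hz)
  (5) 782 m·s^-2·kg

(5)

Reduce each to base SI dimensions:
  (1) N·s = kg·m·s⁻²·s = kg·m·s⁻¹
  (2) [kg·m²·s⁻²] / [m·s⁻¹] = kg·m·s⁻¹
  (3) kg·m·s⁻¹
  (4) [kg·m·s⁻²] / [s⁻¹] = kg·m·s⁻¹
  (5) kg·m·s⁻²
All reduce to kg·m·s⁻¹ except (5), which is kg·m·s⁻².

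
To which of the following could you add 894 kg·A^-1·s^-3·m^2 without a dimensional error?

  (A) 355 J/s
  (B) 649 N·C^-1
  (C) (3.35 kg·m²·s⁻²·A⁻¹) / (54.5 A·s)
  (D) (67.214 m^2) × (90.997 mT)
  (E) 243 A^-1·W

(E)

Reference: kg·m²·s⁻³·A⁻¹.
Each option:
  (A) J·s⁻¹ = N·m·s⁻¹ = kg·m²·s⁻³
  (B) N·C⁻¹ = kg·m·s⁻²·(s·A)⁻¹ = kg·m·s⁻³·A⁻¹
  (C) [kg·m²·s⁻²·A⁻¹] / [s·A] = kg·m²·s⁻³·A⁻²
  (D) [m²] · [kg·s⁻²·A⁻¹] = kg·m²·s⁻²·A⁻¹
  (E) W·A⁻¹ = J·s⁻¹·A⁻¹ = kg·m²·s⁻³·A⁻¹  ← same
Only (E) matches kg·m²·s⁻³·A⁻¹.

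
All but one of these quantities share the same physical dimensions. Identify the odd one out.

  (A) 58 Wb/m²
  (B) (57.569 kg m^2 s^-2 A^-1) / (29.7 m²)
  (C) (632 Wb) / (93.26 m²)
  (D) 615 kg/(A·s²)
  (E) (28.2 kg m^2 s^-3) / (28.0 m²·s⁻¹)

Dimensions:
  (A) Wb·m⁻² = V·s·m⁻² = kg·s⁻²·A⁻¹
  (B) [kg·m²·s⁻²·A⁻¹] / [m²] = kg·s⁻²·A⁻¹
  (C) [kg·m²·s⁻²·A⁻¹] / [m²] = kg·s⁻²·A⁻¹
  (D) kg·s⁻²·A⁻¹
  (E) [kg·m²·s⁻³] / [m²·s⁻¹] = kg·s⁻²
All reduce to kg·s⁻²·A⁻¹ except (E), which is kg·s⁻².

(E)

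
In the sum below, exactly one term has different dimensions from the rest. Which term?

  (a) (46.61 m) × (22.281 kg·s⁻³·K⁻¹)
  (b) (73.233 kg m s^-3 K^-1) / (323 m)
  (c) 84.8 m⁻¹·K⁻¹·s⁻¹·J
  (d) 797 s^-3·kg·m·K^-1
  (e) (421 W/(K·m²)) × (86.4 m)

In SI base units:
  (a) [m] · [kg·s⁻³·K⁻¹] = kg·m·s⁻³·K⁻¹
  (b) [kg·m·s⁻³·K⁻¹] / [m] = kg·s⁻³·K⁻¹
  (c) J·s⁻¹·m⁻¹·K⁻¹ = N·m·s⁻¹·m⁻¹·K⁻¹ = kg·m·s⁻³·K⁻¹
  (d) kg·m·s⁻³·K⁻¹
  (e) [kg·s⁻³·K⁻¹] · [m] = kg·m·s⁻³·K⁻¹
All reduce to kg·m·s⁻³·K⁻¹ except (b), which is kg·s⁻³·K⁻¹.

(b)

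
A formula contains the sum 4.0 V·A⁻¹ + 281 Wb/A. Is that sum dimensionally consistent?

No

Reduce each to base SI dimensions:
  4.0 V·A⁻¹:  V·A⁻¹ = J·C⁻¹·A⁻¹ = kg·m²·s⁻³·A⁻²
  281 Wb/A:  Wb·A⁻¹ = V·s·A⁻¹ = kg·m²·s⁻²·A⁻²
kg·m²·s⁻³·A⁻² ≠ kg·m²·s⁻²·A⁻², so they cannot be added.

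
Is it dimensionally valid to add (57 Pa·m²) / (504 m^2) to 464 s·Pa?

No

In SI base units:
  (57 Pa·m²) / (504 m^2):  [kg·m·s⁻²] / [m²] = kg·m⁻¹·s⁻²
  464 s·Pa:  Pa·s = N·m⁻²·s = kg·m⁻¹·s⁻¹
kg·m⁻¹·s⁻² ≠ kg·m⁻¹·s⁻¹, so they cannot be added.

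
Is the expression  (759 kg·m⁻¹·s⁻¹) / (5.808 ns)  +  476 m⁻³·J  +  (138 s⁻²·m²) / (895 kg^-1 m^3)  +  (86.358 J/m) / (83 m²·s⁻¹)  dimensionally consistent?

Expand each in SI base units:
  (759 kg·m⁻¹·s⁻¹) / (5.808 ns):  [kg·m⁻¹·s⁻¹] / [s] = kg·m⁻¹·s⁻²
  476 m⁻³·J:  J·m⁻³ = N·m·m⁻³ = kg·m⁻¹·s⁻²
  (138 s⁻²·m²) / (895 kg^-1 m^3):  [m²·s⁻²] / [kg⁻¹·m³] = kg·m⁻¹·s⁻²
  (86.358 J/m) / (83 m²·s⁻¹):  [kg·m·s⁻²] / [m²·s⁻¹] = kg·m⁻¹·s⁻¹
The terms do not share a single dimension (kg·m⁻¹·s⁻² vs kg·m⁻¹·s⁻¹).

No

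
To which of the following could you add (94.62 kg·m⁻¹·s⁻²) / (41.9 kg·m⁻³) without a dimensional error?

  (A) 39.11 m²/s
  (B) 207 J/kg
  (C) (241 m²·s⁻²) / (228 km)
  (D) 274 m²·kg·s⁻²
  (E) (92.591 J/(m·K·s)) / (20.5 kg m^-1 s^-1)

(B)

Reference: [kg·m⁻¹·s⁻²] / [kg·m⁻³] = m²·s⁻².
Each option:
  (A) m²·s⁻¹
  (B) J·kg⁻¹ = N·m·kg⁻¹ = m²·s⁻²  ← same
  (C) [m²·s⁻²] / [m] = m·s⁻²
  (D) kg·m²·s⁻²
  (E) [kg·m·s⁻³·K⁻¹] / [kg·m⁻¹·s⁻¹] = m²·s⁻²·K⁻¹
Only (B) matches m²·s⁻².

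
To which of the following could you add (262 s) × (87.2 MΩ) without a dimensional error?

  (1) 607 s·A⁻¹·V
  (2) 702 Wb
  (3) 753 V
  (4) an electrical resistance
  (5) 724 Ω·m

(1)

Reference: [s] · [kg·m²·s⁻³·A⁻²] = kg·m²·s⁻²·A⁻².
Each option:
  (1) V·s·A⁻¹ = J·C⁻¹·s·A⁻¹ = kg·m²·s⁻²·A⁻²  ← same
  (2) Wb = V·s = kg·m²·s⁻²·A⁻¹
  (3) V = J·C⁻¹ = kg·m²·s⁻³·A⁻¹
  (4) [electrical resistance] = kg·m²·s⁻³·A⁻²
  (5) Ω·m = V·A⁻¹·m = kg·m³·s⁻³·A⁻²
Only (1) matches kg·m²·s⁻²·A⁻².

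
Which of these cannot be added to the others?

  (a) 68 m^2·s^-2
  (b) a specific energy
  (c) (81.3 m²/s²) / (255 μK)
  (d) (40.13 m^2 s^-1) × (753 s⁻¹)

(c)

Work out the base dimensions of each:
  (a) m²·s⁻²
  (b) [specific energy] = m²·s⁻²
  (c) [m²·s⁻²] / [K] = m²·s⁻²·K⁻¹
  (d) [m²·s⁻¹] · [s⁻¹] = m²·s⁻²
All reduce to m²·s⁻² except (c), which is m²·s⁻²·K⁻¹.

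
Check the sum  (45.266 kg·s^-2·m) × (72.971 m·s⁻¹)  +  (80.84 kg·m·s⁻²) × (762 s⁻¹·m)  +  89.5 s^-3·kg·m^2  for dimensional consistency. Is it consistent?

Yes

In SI base units:
  (45.266 kg·s^-2·m) × (72.971 m·s⁻¹):  [kg·m·s⁻²] · [m·s⁻¹] = kg·m²·s⁻³
  (80.84 kg·m·s⁻²) × (762 s⁻¹·m):  [kg·m·s⁻²] · [m·s⁻¹] = kg·m²·s⁻³
  89.5 s^-3·kg·m^2:  kg·m²·s⁻³
Every term reduces to kg·m²·s⁻³.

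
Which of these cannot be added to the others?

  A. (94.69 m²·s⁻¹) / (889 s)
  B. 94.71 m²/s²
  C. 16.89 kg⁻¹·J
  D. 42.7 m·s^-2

D.

Dimensions:
  A. [m²·s⁻¹] / [s] = m²·s⁻²
  B. m²·s⁻²
  C. J·kg⁻¹ = N·m·kg⁻¹ = m²·s⁻²
  D. m·s⁻²
All reduce to m²·s⁻² except D., which is m·s⁻².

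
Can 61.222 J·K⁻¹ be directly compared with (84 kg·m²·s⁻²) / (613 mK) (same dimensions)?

Dimensions:
  61.222 J·K⁻¹:  J·K⁻¹ = N·m·K⁻¹ = kg·m²·s⁻²·K⁻¹
  (84 kg·m²·s⁻²) / (613 mK):  [kg·m²·s⁻²] / [K] = kg·m²·s⁻²·K⁻¹
Both are kg·m²·s⁻²·K⁻¹, so they have the same dimensions and can be added.

Yes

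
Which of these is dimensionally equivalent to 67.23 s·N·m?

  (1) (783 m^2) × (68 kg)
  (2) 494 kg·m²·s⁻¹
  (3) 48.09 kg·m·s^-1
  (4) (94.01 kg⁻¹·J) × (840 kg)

(2)

Reference: N·m·s = kg·m·s⁻²·m·s = kg·m²·s⁻¹.
Each option:
  (1) [m²] · [kg] = kg·m²
  (2) kg·m²·s⁻¹  ← same
  (3) kg·m·s⁻¹
  (4) [m²·s⁻²] · [kg] = kg·m²·s⁻²
Only (2) matches kg·m²·s⁻¹.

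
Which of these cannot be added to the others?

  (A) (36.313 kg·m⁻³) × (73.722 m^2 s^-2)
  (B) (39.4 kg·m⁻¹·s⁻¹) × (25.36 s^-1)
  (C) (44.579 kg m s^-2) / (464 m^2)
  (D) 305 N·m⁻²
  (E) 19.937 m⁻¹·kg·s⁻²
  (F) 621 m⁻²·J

Reduce each to base SI dimensions:
  (A) [kg·m⁻³] · [m²·s⁻²] = kg·m⁻¹·s⁻²
  (B) [kg·m⁻¹·s⁻¹] · [s⁻¹] = kg·m⁻¹·s⁻²
  (C) [kg·m·s⁻²] / [m²] = kg·m⁻¹·s⁻²
  (D) N·m⁻² = kg·m·s⁻²·m⁻² = kg·m⁻¹·s⁻²
  (E) kg·m⁻¹·s⁻²
  (F) J·m⁻² = N·m·m⁻² = kg·s⁻²
All reduce to kg·m⁻¹·s⁻² except (F), which is kg·s⁻².

(F)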